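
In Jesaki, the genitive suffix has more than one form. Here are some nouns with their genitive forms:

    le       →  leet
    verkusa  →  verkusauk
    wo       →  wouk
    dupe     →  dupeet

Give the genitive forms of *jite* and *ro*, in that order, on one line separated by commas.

The pattern is front/back vowel harmony: -et when the last vowel of the stem is a front vowel (*le*, *dupe*); -uk when the last vowel of the stem is a back vowel (*verkusa*, *wo*).
*jite*: last vowel = /e/, a front vowel → -et → *jiteet*.
The last vowel of *ro* is /o/, which is a back vowel, so the suffix is -uk, giving *rouk*.

jiteet, rouk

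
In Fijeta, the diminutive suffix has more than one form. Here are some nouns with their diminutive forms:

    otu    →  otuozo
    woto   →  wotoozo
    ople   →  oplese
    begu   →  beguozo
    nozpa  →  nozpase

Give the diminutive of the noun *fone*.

The alternation tracks the last vowel of the stem — -ozo when the last vowel of the stem is a rounded vowel (*otu*, *woto*, *begu*); -se when the last vowel of the stem is an unrounded vowel (*ople*, *nozpa*).
*fone*: last vowel = /e/, an unrounded vowel → -se → *fonese*.

fonese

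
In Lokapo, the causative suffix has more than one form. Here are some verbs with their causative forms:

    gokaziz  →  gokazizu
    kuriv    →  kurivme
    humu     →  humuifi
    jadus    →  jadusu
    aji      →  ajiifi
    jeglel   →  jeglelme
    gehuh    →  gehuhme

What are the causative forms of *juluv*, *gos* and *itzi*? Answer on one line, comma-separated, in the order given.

Looking at the final sound of each stem: -u when the stem ends in a sibilant (*gokaziz*, *jadus*); -me when the stem ends in a non-sibilant consonant (*kuriv*, *jeglel*, *gehuh*); -ifi when the stem ends in a vowel (*humu*, *aji*).
Since the final sound of *juluv* is /v/ (a non-sibilant consonant), it takes -me, giving *juluvme*.
*gos* — final sound /s/ (a sibilant) → -u → *gosu*.
The final sound of *itzi* is /i/, which is a vowel, so the suffix is -ifi, giving *itziifi*.

juluvme, gosu, itziifi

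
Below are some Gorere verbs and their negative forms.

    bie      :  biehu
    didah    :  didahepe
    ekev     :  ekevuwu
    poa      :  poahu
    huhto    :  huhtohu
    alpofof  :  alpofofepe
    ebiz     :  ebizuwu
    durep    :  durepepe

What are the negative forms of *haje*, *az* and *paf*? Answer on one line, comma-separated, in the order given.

hajehu, azuwu, pafepe

The alternation tracks the final sound of the stem — -epe when the stem ends in a voiceless consonant (*didah*, *alpofof*, *durep*); -uwu when the stem ends in a voiced consonant (*ekev*, *ebiz*); -hu when the stem ends in a vowel (*bie*, *poa*, *huhto*).
The final sound of *haje* is /e/, which is a vowel, so the suffix is -hu, giving *hajehu*.
*az* — final sound /z/ (a voiced consonant) → -uwu → *azuwu*.
*paf* — final sound /f/ (a voiceless consonant) → -epe → *pafepe*.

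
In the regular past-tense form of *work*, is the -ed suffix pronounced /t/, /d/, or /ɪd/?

The stem *work* ends in a voiceless consonant other than /t/.
The -ed suffix is realized as /ɪd/ after /t, d/; as /t/ after other voiceless consonants; and as /d/ after other voiced sounds.
So -ed on *work* is pronounced /t/.

/t/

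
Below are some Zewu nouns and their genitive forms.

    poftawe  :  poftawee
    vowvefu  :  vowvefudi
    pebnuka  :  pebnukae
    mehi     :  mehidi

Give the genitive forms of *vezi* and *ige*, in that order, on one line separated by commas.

The suffix is conditioned by the last vowel: -di when the last vowel of the stem is a high vowel (*vowvefu*, *mehi*); -e when the last vowel of the stem is a non-high vowel (*poftawe*, *pebnuka*).
*vezi*: last vowel = /i/, a high vowel → -di → *vezidi*.
The last vowel of *ige* is /e/, which is a non-high vowel, so the suffix is -e, giving *igee*.

vezidi, igee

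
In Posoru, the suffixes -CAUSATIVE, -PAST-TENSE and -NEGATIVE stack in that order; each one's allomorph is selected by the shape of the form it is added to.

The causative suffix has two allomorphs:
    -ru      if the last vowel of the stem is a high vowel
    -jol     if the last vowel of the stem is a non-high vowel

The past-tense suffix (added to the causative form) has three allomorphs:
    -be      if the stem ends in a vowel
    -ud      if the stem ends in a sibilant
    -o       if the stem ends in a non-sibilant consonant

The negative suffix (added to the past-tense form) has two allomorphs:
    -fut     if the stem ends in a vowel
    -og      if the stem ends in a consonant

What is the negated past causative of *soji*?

Since the last vowel of *soji* is /i/ (a high vowel), it takes -ru, giving *sojiru*.
Since the final sound of the causative form *sojiru* is /u/ (a vowel), it takes -be, giving *sojirube*.
Since the final sound of the past-tense form *sojirube* is /e/ (a vowel), it takes -fut, giving *sojirubefut*.

sojirubefut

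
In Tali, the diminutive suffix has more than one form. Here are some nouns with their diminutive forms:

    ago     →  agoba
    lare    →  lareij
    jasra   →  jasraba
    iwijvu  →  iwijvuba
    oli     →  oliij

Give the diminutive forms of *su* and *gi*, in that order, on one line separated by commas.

Looking at the last vowel of each stem: -ij when the last vowel of the stem is a front vowel (*lare*, *oli*); -ba when the last vowel of the stem is a back vowel (*ago*, *jasra*, *iwijvu*).
The last vowel of *su* is /u/, which is a back vowel, so the suffix is -ba, giving *suba*.
*gi*: last vowel = /i/, a front vowel → -ij → *giij*.

suba, giij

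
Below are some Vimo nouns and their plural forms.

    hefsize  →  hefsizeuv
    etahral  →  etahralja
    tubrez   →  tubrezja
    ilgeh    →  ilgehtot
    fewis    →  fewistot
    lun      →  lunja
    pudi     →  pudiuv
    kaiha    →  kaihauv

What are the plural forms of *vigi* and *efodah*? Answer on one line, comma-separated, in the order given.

vigiuv, efodahtot

The alternation tracks the final sound of the stem — -tot when the stem ends in a voiceless consonant (*ilgeh*, *fewis*); -ja when the stem ends in a voiced consonant (*etahral*, *tubrez*, *lun*); -uv when the stem ends in a vowel (*hefsize*, *pudi*, *kaiha*).
Since the final sound of *vigi* is /i/ (a vowel), it takes -uv, giving *vigiuv*.
*efodah* — final sound /h/ (a voiceless consonant) → -tot → *efodahtot*.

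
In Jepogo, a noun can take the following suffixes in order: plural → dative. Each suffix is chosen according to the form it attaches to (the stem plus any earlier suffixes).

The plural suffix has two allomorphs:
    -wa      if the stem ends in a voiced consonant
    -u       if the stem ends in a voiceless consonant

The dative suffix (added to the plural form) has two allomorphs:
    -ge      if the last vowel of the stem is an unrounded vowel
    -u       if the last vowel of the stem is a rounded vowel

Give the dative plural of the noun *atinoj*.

*atinoj*: final consonant = /j/, voiced → -wa → *atinojwa*.
The last vowel of the plural form *atinojwa* is /a/, which is an unrounded vowel, so the dative suffix is -ge, giving *atinojwage*.

atinojwage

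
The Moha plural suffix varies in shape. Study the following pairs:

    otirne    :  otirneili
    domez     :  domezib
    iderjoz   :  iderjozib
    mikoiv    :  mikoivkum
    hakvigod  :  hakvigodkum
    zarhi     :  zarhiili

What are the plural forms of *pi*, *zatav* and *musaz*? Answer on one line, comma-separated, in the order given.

piili, zatavkum, musazib

The pattern is sibilance of the final sound: -ib when the stem ends in a sibilant (*domez*, *iderjoz*); -kum when the stem ends in a non-sibilant consonant (*mikoiv*, *hakvigod*); -ili when the stem ends in a vowel (*otirne*, *zarhi*).
*pi* — final sound /i/ (a vowel) → -ili → *piili*.
*zatav*: final sound = /v/, a non-sibilant consonant → -kum → *zatavkum*.
*musaz* — final sound /z/ (a sibilant) → -ib → *musazib*.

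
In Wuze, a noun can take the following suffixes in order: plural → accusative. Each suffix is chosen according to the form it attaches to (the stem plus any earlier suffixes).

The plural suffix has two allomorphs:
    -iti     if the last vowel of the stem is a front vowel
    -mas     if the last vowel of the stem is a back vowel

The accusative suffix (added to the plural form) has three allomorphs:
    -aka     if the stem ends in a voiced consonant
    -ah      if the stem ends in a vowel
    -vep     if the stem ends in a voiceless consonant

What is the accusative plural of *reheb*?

Since the last vowel of *reheb* is /e/ (a front vowel), it takes -iti, giving *rehebiti*.
The final sound of the plural form *rehebiti* is /i/, which is a vowel, so the accusative suffix is -ah, giving *rehebitiah*.

rehebitiah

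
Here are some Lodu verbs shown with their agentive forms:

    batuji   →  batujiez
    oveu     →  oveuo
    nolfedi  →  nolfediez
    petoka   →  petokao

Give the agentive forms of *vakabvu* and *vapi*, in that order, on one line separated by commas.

The pattern is front/back vowel harmony: -ez when the last vowel of the stem is a front vowel (*batuji*, *nolfedi*); -o when the last vowel of the stem is a back vowel (*oveu*, *petoka*).
Since the last vowel of *vakabvu* is /u/ (a back vowel), it takes -o, giving *vakabvuo*.
*vapi*: last vowel = /i/, a front vowel → -ez → *vapiez*.

vakabvuo, vapiez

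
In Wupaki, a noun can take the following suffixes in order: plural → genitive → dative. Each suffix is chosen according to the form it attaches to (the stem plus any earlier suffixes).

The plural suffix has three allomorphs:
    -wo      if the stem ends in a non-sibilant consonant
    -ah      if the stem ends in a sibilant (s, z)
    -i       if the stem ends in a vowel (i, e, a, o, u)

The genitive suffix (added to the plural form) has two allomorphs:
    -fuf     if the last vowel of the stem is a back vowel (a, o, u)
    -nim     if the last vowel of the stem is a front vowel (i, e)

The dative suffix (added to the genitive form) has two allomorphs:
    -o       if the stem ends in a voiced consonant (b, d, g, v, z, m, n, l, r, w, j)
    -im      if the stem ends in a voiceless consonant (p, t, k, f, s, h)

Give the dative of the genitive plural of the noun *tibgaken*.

*tibgaken*: final sound = /n/, a non-sibilant consonant → -wo → *tibgakenwo*.
The last vowel of the plural form *tibgakenwo* is /o/, which is a back vowel, so the genitive suffix is -fuf, giving *tibgakenwofuf*.
Since the final consonant of the genitive form *tibgakenwofuf* is /f/ (voiceless), it takes -im, giving *tibgakenwofufim*.

tibgakenwofufim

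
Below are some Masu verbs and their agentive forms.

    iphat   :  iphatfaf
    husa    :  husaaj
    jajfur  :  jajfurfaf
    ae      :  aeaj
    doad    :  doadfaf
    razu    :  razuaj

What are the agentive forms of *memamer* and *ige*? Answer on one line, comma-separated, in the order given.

memamerfaf, igeaj

The alternation tracks the final sound of the stem — -faf when the stem ends in a consonant (*iphat*, *jajfur*, *doad*); -aj when the stem ends in a vowel (*husa*, *ae*, *razu*).
Since the final sound of *memamer* is /r/ (a consonant), it takes -faf, giving *memamerfaf*.
*ige*: final sound = /e/, a vowel → -aj → *igeaj*.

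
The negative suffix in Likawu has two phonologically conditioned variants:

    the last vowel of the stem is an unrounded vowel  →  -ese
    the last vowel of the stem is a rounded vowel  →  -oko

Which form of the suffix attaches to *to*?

-oko

Since the last vowel of *to* is /o/ (a rounded vowel), it takes -oko.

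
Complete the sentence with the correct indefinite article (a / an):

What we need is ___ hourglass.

an

The indefinite article is chosen by the initial *sound* of the following word, not its spelling.
*hourglass* begins with the sound /aʊ/ (silent h) — a vowel sound.
So the article is *an*: What we need is an hourglass.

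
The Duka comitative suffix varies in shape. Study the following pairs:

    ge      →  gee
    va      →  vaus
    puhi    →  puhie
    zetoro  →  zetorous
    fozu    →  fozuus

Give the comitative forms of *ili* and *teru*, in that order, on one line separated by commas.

ilie, teruus

The alternation tracks the last vowel of the stem — -e when the last vowel of the stem is a front vowel (*ge*, *puhi*); -us when the last vowel of the stem is a back vowel (*va*, *zetoro*, *fozu*).
Since the last vowel of *ili* is /i/ (a front vowel), it takes -e, giving *ilie*.
*teru* — last vowel /u/ (a back vowel) → -us → *teruus*.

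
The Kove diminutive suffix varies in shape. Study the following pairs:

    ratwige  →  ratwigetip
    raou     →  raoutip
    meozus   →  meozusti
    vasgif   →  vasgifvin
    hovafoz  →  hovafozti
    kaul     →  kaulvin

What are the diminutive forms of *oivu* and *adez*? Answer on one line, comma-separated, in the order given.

The suffix is conditioned by the final sound: -ti when the stem ends in a sibilant (*meozus*, *hovafoz*); -vin when the stem ends in a non-sibilant consonant (*vasgif*, *kaul*); -tip when the stem ends in a vowel (*ratwige*, *raou*).
Since the final sound of *oivu* is /u/ (a vowel), it takes -tip, giving *oivutip*.
*adez*: final sound = /z/, a sibilant → -ti → *adezti*.

oivutip, adezti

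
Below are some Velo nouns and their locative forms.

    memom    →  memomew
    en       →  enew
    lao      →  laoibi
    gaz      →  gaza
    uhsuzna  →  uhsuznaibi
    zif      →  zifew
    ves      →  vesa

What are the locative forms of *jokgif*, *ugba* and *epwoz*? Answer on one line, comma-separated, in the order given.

jokgifew, ugbaibi, epwoza

The alternation tracks the final sound of the stem — -a when the stem ends in a sibilant (*gaz*, *ves*); -ew when the stem ends in a non-sibilant consonant (*memom*, *en*, *zif*); -ibi when the stem ends in a vowel (*lao*, *uhsuzna*).
*jokgif* — final sound /f/ (a non-sibilant consonant) → -ew → *jokgifew*.
Since the final sound of *ugba* is /a/ (a vowel), it takes -ibi, giving *ugbaibi*.
*epwoz* — final sound /z/ (a sibilant) → -a → *epwoza*.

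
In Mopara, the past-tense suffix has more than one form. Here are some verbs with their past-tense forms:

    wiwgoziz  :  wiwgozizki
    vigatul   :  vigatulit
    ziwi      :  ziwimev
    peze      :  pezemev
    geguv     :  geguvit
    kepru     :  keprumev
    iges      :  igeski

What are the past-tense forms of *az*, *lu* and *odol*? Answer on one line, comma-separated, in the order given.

azki, lumev, odolit

The alternation tracks the final sound of the stem — -ki when the stem ends in a sibilant (*wiwgoziz*, *iges*); -it when the stem ends in a non-sibilant consonant (*vigatul*, *geguv*); -mev when the stem ends in a vowel (*ziwi*, *peze*, *kepru*).
*az*: final sound = /z/, a sibilant → -ki → *azki*.
*lu* — final sound /u/ (a vowel) → -mev → *lumev*.
Since the final sound of *odol* is /l/ (a non-sibilant consonant), it takes -it, giving *odolit*.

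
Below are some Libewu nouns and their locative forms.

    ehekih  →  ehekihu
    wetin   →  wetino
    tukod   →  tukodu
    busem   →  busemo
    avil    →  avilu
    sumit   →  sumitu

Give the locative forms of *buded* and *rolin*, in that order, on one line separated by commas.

budedu, rolino

The alternation tracks the final consonant of the stem — -o when the stem ends in a nasal (*wetin*, *busem*); -u when the stem ends in a non-nasal consonant (*ehekih*, *tukod*, *avil*, *sumit*).
Since the final consonant of *buded* is /d/ (non-nasal), it takes -u, giving *budedu*.
*rolin* — final consonant /n/ (a nasal) → -o → *rolino*.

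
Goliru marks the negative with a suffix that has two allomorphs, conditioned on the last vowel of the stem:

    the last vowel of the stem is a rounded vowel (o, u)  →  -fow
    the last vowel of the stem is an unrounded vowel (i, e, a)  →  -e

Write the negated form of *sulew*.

*sulew*: last vowel = /e/, an unrounded vowel → -e → *sulewe*.

sulewe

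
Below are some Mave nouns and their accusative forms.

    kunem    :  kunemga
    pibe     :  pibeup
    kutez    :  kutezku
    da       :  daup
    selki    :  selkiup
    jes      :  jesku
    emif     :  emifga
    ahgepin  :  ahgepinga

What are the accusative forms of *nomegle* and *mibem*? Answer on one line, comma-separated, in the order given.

nomegleup, mibemga

The pattern is sibilance of the final sound: -ku when the stem ends in a sibilant (*kutez*, *jes*); -ga when the stem ends in a non-sibilant consonant (*kunem*, *emif*, *ahgepin*); -up when the stem ends in a vowel (*pibe*, *da*, *selki*).
*nomegle*: final sound = /e/, a vowel → -up → *nomegleup*.
*mibem* — final sound /m/ (a non-sibilant consonant) → -ga → *mibemga*.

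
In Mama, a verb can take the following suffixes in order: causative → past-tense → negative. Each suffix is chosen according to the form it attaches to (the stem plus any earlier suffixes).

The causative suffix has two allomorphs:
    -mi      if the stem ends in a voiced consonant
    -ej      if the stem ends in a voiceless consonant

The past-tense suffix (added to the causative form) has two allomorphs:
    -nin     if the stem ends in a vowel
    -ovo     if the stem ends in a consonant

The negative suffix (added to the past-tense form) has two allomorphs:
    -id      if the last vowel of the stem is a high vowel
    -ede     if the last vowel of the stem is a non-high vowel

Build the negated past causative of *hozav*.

The final consonant of *hozav* is /v/, which is voiced, so the causative suffix is -mi, giving *hozavmi*.
The final sound of the causative form *hozavmi* is /i/, which is a vowel, so the past-tense suffix is -nin, giving *hozavminin*.
The past-tense form *hozavminin*: last vowel = /i/, a high vowel → -id → *hozavmininid*.

hozavmininid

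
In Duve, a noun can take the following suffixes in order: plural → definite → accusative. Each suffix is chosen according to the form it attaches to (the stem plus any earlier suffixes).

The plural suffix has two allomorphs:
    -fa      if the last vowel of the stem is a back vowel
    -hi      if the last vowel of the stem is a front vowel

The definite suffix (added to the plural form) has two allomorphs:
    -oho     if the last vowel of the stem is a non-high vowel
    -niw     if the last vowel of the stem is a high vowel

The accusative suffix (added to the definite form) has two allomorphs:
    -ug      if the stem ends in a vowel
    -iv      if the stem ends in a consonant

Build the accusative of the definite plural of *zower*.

zowerhiniwiv

*zower* — last vowel /e/ (a front vowel) → -hi → *zowerhi*.
The plural form *zowerhi* — last vowel /i/ (a high vowel) → -niw → *zowerhiniw*.
The final sound of the definite form *zowerhiniw* is /w/, which is a consonant, so the accusative suffix is -iv, giving *zowerhiniwiv*.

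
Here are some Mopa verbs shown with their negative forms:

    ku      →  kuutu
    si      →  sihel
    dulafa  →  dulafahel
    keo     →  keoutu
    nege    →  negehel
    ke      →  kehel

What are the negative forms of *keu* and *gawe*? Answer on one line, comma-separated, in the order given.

Looking at the last vowel of each stem: -utu when the last vowel of the stem is a rounded vowel (*ku*, *keo*); -hel when the last vowel of the stem is an unrounded vowel (*si*, *dulafa*, *nege*, *ke*).
*keu*: last vowel = /u/, a rounded vowel → -utu → *keuutu*.
*gawe*: last vowel = /e/, an unrounded vowel → -hel → *gawehel*.

keuutu, gawehel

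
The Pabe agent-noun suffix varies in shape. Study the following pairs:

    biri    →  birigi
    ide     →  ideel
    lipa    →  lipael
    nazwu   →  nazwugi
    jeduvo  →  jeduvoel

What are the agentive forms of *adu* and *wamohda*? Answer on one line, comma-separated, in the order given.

The pattern is height harmony: -gi when the last vowel of the stem is a high vowel (*biri*, *nazwu*); -el when the last vowel of the stem is a non-high vowel (*ide*, *lipa*, *jeduvo*).
*adu* — last vowel /u/ (a high vowel) → -gi → *adugi*.
*wamohda* — last vowel /a/ (a non-high vowel) → -el → *wamohdael*.

adugi, wamohdael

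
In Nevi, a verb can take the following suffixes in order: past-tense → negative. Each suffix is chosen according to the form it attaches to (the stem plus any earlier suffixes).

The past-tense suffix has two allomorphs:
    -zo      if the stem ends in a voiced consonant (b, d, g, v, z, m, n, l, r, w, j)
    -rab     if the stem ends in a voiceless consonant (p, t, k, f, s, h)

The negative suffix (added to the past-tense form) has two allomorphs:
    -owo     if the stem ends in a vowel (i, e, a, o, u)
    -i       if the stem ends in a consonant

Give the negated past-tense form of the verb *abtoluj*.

*abtoluj*: final consonant = /j/, voiced → -zo → *abtolujzo*.
Since the final sound of the past-tense form *abtolujzo* is /o/ (a vowel), it takes -owo, giving *abtolujzoowo*.

abtolujzoowo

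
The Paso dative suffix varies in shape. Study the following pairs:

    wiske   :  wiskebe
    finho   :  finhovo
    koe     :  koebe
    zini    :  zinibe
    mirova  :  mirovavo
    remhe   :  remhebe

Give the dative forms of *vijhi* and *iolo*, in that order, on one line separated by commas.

vijhibe, iolovo

The suffix is conditioned by the last vowel: -be when the last vowel of the stem is a front vowel (*wiske*, *koe*, *zini*, *remhe*); -vo when the last vowel of the stem is a back vowel (*finho*, *mirova*).
*vijhi*: last vowel = /i/, a front vowel → -be → *vijhibe*.
*iolo*: last vowel = /o/, a back vowel → -vo → *iolovo*.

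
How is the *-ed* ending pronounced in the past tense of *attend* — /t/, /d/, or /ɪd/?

/ɪd/

The stem *attend* ends in /t/ or /d/.
The -ed suffix is realized as /ɪd/ after /t, d/; as /t/ after other voiceless consonants; and as /d/ after other voiced sounds.
So -ed on *attend* is pronounced /ɪd/.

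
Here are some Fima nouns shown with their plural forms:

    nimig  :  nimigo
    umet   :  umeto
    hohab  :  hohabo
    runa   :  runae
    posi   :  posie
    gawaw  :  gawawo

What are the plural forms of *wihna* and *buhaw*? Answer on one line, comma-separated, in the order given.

The suffix is conditioned by the final sound: -o when the stem ends in a consonant (*nimig*, *umet*, *hohab*, *gawaw*); -e when the stem ends in a vowel (*runa*, *posi*).
*wihna* — final sound /a/ (a vowel) → -e → *wihnae*.
Since the final sound of *buhaw* is /w/ (a consonant), it takes -o, giving *buhawo*.

wihnae, buhawo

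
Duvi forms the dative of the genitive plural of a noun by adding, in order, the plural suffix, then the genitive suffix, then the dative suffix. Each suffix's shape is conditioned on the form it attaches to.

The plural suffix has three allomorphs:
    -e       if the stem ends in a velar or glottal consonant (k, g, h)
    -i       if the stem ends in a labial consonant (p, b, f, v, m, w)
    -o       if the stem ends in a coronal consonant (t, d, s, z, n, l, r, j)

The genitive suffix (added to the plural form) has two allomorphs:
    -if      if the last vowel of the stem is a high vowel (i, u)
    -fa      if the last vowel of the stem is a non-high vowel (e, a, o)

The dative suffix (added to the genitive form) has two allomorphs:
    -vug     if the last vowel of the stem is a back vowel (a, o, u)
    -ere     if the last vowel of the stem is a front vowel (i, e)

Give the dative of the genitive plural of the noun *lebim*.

lebimiifere

*lebim* — final consonant /m/ (labial) → -i → *lebimi*.
The last vowel of the plural form *lebimi* is /i/, which is a high vowel, so the genitive suffix is -if, giving *lebimiif*.
The last vowel of the genitive form *lebimiif* is /i/, which is a front vowel, so the dative suffix is -ere, giving *lebimiifere*.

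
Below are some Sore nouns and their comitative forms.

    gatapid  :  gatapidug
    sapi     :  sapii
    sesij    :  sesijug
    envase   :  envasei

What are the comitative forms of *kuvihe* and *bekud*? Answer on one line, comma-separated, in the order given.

kuvihei, bekudug

The alternation tracks the final sound of the stem — -ug when the stem ends in a consonant (*gatapid*, *sesij*); -i when the stem ends in a vowel (*sapi*, *envase*).
*kuvihe* — final sound /e/ (a vowel) → -i → *kuvihei*.
*bekud*: final sound = /d/, a consonant → -ug → *bekudug*.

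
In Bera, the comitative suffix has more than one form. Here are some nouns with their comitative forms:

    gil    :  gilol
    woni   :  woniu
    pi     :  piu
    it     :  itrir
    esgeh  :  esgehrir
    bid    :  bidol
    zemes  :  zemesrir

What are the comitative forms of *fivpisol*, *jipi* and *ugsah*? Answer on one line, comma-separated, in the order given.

The pattern is voicing of the final sound: -rir when the stem ends in a voiceless consonant (*it*, *esgeh*, *zemes*); -ol when the stem ends in a voiced consonant (*gil*, *bid*); -u when the stem ends in a vowel (*woni*, *pi*).
The final sound of *fivpisol* is /l/, which is a voiced consonant, so the suffix is -ol, giving *fivpisolol*.
The final sound of *jipi* is /i/, which is a vowel, so the suffix is -u, giving *jipiu*.
*ugsah* — final sound /h/ (a voiceless consonant) → -rir → *ugsahrir*.

fivpisolol, jipiu, ugsahrir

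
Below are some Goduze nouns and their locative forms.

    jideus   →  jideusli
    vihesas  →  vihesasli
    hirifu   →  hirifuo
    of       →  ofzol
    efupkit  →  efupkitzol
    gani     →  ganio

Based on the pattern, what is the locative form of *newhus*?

newhusli

The pattern is sibilance of the final sound: -li when the stem ends in a sibilant (*jideus*, *vihesas*); -zol when the stem ends in a non-sibilant consonant (*of*, *efupkit*); -o when the stem ends in a vowel (*hirifu*, *gani*).
Since the final sound of *newhus* is /s/ (a sibilant), it takes -li, giving *newhusli*.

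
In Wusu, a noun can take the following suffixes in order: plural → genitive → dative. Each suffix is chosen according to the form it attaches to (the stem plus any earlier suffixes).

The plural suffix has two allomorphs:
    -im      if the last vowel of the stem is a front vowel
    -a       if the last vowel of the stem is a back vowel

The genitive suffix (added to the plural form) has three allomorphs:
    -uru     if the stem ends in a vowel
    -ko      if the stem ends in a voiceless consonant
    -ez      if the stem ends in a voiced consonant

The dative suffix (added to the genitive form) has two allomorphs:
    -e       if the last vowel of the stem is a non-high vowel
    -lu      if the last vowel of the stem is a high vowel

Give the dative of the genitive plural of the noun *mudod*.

mudodaurulu

*mudod*: last vowel = /o/, a back vowel → -a → *mudoda*.
The final sound of the plural form *mudoda* is /a/, which is a vowel, so the genitive suffix is -uru, giving *mudodauru*.
The genitive form *mudodauru*: last vowel = /u/, a high vowel → -lu → *mudodaurulu*.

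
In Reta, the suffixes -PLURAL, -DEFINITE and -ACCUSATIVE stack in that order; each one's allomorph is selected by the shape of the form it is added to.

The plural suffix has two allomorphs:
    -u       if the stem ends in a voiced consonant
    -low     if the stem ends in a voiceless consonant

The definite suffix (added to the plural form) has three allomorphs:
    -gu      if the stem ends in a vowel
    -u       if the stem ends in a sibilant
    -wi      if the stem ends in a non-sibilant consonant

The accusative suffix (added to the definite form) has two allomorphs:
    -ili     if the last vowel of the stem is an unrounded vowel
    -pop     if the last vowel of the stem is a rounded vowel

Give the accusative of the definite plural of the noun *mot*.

motlowwiili

The final consonant of *mot* is /t/, which is voiceless, so the plural suffix is -low, giving *motlow*.
The final sound of the plural form *motlow* is /w/, which is a non-sibilant consonant, so the definite suffix is -wi, giving *motlowwi*.
The last vowel of the definite form *motlowwi* is /i/, which is an unrounded vowel, so the accusative suffix is -ili, giving *motlowwiili*.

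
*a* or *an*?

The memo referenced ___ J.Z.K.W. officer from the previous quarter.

a

The indefinite article is chosen by the initial *sound* of the following word, not its spelling.
The initialism *J.Z.K.W.* is read letter by letter; the first letter, J, is pronounced /dʒeɪ/, which begins with a consonant sound.
So the article is *a*: The memo referenced a J.Z.K.W. officer from the previous quarter.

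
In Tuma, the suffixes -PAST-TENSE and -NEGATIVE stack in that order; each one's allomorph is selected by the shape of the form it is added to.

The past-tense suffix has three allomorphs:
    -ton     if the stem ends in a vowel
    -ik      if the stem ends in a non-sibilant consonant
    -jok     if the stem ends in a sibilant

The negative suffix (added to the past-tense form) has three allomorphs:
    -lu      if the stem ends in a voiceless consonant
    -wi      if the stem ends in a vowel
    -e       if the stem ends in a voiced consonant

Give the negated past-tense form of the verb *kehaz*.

kehazjoklu

The final sound of *kehaz* is /z/, which is a sibilant, so the past-tense suffix is -jok, giving *kehazjok*.
The past-tense form *kehazjok* — final sound /k/ (a voiceless consonant) → -lu → *kehazjoklu*.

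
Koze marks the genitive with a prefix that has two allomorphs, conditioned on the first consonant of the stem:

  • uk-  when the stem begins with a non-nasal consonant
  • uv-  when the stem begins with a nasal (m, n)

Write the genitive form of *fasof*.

Since the first consonant of *fasof* is /f/ (non-nasal), it takes uk-, giving *ukfasof*.

ukfasof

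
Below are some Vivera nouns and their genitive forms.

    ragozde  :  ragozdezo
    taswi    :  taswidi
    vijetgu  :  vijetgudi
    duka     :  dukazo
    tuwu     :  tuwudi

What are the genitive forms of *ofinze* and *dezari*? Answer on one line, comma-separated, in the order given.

ofinzezo, dezaridi

The suffix is conditioned by the last vowel: -di when the last vowel of the stem is a high vowel (*taswi*, *vijetgu*, *tuwu*); -zo when the last vowel of the stem is a non-high vowel (*ragozde*, *duka*).
*ofinze*: last vowel = /e/, a non-high vowel → -zo → *ofinzezo*.
*dezari* — last vowel /i/ (a high vowel) → -di → *dezaridi*.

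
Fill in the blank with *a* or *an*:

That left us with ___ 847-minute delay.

an

The indefinite article is chosen by the initial *sound* of the following word, not its spelling.
The number *847* is spoken "eight hundred …", beginning with /eɪt/ — a vowel sound.
So the article is *an*: That left us with an 847-minute delay.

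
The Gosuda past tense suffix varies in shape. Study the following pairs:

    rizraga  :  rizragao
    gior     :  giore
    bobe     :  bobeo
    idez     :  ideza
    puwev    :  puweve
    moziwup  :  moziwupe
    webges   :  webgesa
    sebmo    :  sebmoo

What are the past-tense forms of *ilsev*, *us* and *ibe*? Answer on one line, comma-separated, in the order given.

ilseve, usa, ibeo

The suffix is conditioned by the final sound: -a when the stem ends in a sibilant (*idez*, *webges*); -e when the stem ends in a non-sibilant consonant (*gior*, *puwev*, *moziwup*); -o when the stem ends in a vowel (*rizraga*, *bobe*, *sebmo*).
The final sound of *ilsev* is /v/, which is a non-sibilant consonant, so the suffix is -e, giving *ilseve*.
*us*: final sound = /s/, a sibilant → -a → *usa*.
Since the final sound of *ibe* is /e/ (a vowel), it takes -o, giving *ibeo*.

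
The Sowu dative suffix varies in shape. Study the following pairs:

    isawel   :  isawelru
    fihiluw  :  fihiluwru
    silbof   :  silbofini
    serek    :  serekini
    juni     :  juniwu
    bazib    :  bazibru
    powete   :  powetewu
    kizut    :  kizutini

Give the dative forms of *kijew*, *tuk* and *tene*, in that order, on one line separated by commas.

The pattern is voicing of the final sound: -ini when the stem ends in a voiceless consonant (*silbof*, *serek*, *kizut*); -ru when the stem ends in a voiced consonant (*isawel*, *fihiluw*, *bazib*); -wu when the stem ends in a vowel (*juni*, *powete*).
The final sound of *kijew* is /w/, which is a voiced consonant, so the suffix is -ru, giving *kijewru*.
Since the final sound of *tuk* is /k/ (a voiceless consonant), it takes -ini, giving *tukini*.
Since the final sound of *tene* is /e/ (a vowel), it takes -wu, giving *tenewu*.

kijewru, tukini, tenewu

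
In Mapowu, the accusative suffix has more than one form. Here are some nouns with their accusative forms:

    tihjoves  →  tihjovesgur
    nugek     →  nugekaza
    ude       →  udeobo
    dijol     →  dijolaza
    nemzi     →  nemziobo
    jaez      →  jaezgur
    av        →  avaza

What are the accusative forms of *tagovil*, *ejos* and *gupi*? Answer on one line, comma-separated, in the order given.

The suffix is conditioned by the final sound: -gur when the stem ends in a sibilant (*tihjoves*, *jaez*); -aza when the stem ends in a non-sibilant consonant (*nugek*, *dijol*, *av*); -obo when the stem ends in a vowel (*ude*, *nemzi*).
The final sound of *tagovil* is /l/, which is a non-sibilant consonant, so the suffix is -aza, giving *tagovilaza*.
*ejos* — final sound /s/ (a sibilant) → -gur → *ejosgur*.
The final sound of *gupi* is /i/, which is a vowel, so the suffix is -obo, giving *gupiobo*.

tagovilaza, ejosgur, gupiobo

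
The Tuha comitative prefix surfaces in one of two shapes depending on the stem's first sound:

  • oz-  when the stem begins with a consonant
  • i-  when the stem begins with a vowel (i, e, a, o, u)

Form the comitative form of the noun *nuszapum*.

Since the first sound of *nuszapum* is /n/ (a consonant), it takes oz-, giving *oznuszapum*.

oznuszapum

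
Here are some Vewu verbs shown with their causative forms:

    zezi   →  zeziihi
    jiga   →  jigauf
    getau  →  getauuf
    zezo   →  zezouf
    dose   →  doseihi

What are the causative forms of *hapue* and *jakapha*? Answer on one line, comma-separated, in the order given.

The suffix is conditioned by the last vowel: -ihi when the last vowel of the stem is a front vowel (*zezi*, *dose*); -uf when the last vowel of the stem is a back vowel (*jiga*, *getau*, *zezo*).
*hapue*: last vowel = /e/, a front vowel → -ihi → *hapueihi*.
The last vowel of *jakapha* is /a/, which is a back vowel, so the suffix is -uf, giving *jakaphauf*.

hapueihi, jakaphauf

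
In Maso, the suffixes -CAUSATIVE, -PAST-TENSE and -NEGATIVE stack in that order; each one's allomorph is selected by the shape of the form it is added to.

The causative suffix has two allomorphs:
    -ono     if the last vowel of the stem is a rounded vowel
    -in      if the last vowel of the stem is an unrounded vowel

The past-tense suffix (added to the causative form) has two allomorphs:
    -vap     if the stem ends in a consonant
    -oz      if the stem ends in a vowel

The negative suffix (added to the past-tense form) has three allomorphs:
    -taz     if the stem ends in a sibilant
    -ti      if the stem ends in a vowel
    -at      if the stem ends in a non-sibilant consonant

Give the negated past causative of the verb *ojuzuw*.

ojuzuwonooztaz

Since the last vowel of *ojuzuw* is /u/ (a rounded vowel), it takes -ono, giving *ojuzuwono*.
The causative form *ojuzuwono* — final sound /o/ (a vowel) → -oz → *ojuzuwonooz*.
The past-tense form *ojuzuwonooz*: final sound = /z/, a sibilant → -taz → *ojuzuwonooztaz*.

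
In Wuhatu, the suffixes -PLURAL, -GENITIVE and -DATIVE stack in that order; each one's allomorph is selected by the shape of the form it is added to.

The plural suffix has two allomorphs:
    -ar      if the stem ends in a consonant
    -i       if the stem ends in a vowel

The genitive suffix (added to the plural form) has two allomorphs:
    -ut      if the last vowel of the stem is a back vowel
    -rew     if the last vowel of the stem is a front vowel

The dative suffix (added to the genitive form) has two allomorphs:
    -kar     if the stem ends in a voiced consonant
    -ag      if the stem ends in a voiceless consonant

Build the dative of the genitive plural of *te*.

teirewkar

The final sound of *te* is /e/, which is a vowel, so the plural suffix is -i, giving *tei*.
The plural form *tei* — last vowel /i/ (a front vowel) → -rew → *teirew*.
The final consonant of the genitive form *teirew* is /w/, which is voiced, so the dative suffix is -kar, giving *teirewkar*.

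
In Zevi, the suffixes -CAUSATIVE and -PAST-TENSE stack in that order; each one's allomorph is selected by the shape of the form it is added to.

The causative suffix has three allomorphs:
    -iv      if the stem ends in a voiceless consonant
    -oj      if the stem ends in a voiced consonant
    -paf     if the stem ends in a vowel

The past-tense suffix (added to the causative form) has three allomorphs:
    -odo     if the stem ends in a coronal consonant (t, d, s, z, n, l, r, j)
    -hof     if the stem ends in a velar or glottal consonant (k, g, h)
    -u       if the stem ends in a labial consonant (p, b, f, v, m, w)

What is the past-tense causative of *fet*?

*fet*: final sound = /t/, a voiceless consonant → -iv → *fetiv*.
The causative form *fetiv*: final consonant = /v/, labial → -u → *fetivu*.

fetivu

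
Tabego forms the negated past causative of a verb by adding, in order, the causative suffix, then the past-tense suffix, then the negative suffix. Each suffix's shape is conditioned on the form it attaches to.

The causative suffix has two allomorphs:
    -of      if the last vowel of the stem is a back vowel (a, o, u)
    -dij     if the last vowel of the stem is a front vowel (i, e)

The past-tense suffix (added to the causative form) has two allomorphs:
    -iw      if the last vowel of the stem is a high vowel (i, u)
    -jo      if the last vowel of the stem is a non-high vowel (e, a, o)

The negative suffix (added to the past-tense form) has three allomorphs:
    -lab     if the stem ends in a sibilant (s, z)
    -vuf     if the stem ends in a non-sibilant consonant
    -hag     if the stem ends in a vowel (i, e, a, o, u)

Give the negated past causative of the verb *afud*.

afudofjohag

Since the last vowel of *afud* is /u/ (a back vowel), it takes -of, giving *afudof*.
The causative form *afudof* — last vowel /o/ (a non-high vowel) → -jo → *afudofjo*.
The past-tense form *afudofjo*: final sound = /o/, a vowel → -hag → *afudofjohag*.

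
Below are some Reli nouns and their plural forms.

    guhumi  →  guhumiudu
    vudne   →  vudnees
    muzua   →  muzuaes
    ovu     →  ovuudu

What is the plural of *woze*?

wozees

The pattern is height harmony: -udu when the last vowel of the stem is a high vowel (*guhumi*, *ovu*); -es when the last vowel of the stem is a non-high vowel (*vudne*, *muzua*).
Since the last vowel of *woze* is /e/ (a non-high vowel), it takes -es, giving *wozees*.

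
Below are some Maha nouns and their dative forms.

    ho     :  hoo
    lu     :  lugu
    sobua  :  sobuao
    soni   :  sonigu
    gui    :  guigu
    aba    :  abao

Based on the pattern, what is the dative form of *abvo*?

The suffix is conditioned by the last vowel: -gu when the last vowel of the stem is a high vowel (*lu*, *soni*, *gui*); -o when the last vowel of the stem is a non-high vowel (*ho*, *sobua*, *aba*).
*abvo*: last vowel = /o/, a non-high vowel → -o → *abvoo*.

abvoo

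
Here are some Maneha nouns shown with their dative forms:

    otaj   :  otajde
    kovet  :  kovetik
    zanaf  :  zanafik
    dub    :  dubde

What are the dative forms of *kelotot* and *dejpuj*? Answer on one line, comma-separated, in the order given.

Looking at the final consonant of each stem: -ik when the stem ends in a voiceless consonant (*kovet*, *zanaf*); -de when the stem ends in a voiced consonant (*otaj*, *dub*).
The final consonant of *kelotot* is /t/, which is voiceless, so the suffix is -ik, giving *kelototik*.
*dejpuj*: final consonant = /j/, voiced → -de → *dejpujde*.

kelototik, dejpujde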